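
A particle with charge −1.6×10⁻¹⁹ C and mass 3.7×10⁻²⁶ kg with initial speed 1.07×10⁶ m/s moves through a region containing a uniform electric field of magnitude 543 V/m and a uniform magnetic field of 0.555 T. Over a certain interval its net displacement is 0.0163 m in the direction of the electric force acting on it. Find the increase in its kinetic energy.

ΔKE ≈ 1.42×10⁻¹⁸ J

The magnetic force is always ⟂ v and does no work; only the electric force changes KE.
ΔKE = F_E · d = |q|E d = (1.6×10⁻¹⁹)(543)(0.0163) ≈ 1.42×10⁻¹⁸ J.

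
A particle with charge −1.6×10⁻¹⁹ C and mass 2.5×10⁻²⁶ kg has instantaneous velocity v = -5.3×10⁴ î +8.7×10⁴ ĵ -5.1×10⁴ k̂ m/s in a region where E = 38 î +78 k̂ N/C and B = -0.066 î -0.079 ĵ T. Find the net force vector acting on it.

v×B = (-4030, 3370, 9930) N/C.
E + v×B = (-3990, 3370, 1.00×10⁴) N/C.
F = q(E + v×B) = (−1.6×10⁻¹⁹ C)·(-3990, 3370, 1.00×10⁴) = (6.39×10⁻¹⁶, -5.39×10⁻¹⁶, -1.60×10⁻¹⁵) N.

F ≈ (6.39×10⁻¹⁶, -5.39×10⁻¹⁶, -1.60×10⁻¹⁵) N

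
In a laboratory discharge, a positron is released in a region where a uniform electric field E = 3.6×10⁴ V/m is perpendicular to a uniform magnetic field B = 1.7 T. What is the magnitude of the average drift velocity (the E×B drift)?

v_d ≈ 2.1×10⁴ m/s

In crossed fields the guiding centre drifts at v_d = |E×B|/B² = E/B, independent of charge and mass.
v_d = 3.6×10⁴/1.7 = 2.1×10⁴ m/s.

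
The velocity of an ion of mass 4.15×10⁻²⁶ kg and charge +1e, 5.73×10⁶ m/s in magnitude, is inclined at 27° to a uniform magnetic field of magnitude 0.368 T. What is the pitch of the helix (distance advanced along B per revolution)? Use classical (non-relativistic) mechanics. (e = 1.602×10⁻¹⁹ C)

v∥ = v cosθ = 5.73×10⁶·cos27° ≈ 5.105×10⁶ m/s.
T = 2πm/(|q|B) = 2π(4.15×10⁻²⁶)/((1.602×10⁻¹⁹)(0.368)) ≈ 4.423×10⁻⁶ s.
pitch = v∥ T = (5.105×10⁶)(4.423×10⁻⁶) ≈ 22.6 m.

p ≈ 22.6 m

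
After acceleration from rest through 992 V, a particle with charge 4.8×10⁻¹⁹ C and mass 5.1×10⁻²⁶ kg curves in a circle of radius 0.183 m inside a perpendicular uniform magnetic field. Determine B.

v = √(2|q|V/m) = √(2·4.8×10⁻¹⁹·992/5.1×10⁻²⁶) ≈ 1.366×10⁵ m/s.
B = mv/(|q|r) = (5.1×10⁻²⁶)(1.366×10⁵)/((4.8×10⁻¹⁹)(0.183)) ≈ 0.0793 T.

B ≈ 0.0793 T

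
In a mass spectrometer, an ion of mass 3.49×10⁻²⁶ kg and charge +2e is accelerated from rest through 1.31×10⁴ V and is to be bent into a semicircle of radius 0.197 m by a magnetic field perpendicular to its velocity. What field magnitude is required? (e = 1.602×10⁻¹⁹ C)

v = √(2|q|V/m) = √(2·3.204×10⁻¹⁹·1.31×10⁴/3.49×10⁻²⁶) ≈ 4.904×10⁵ m/s.
B = mv/(|q|r) = (3.49×10⁻²⁶)(4.904×10⁵)/((3.204×10⁻¹⁹)(0.197)) ≈ 0.271 T.

B ≈ 0.271 T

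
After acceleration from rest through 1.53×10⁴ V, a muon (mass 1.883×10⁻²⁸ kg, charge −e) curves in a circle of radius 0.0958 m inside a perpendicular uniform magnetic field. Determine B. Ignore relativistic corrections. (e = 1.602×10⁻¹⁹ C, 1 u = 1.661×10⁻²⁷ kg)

v = √(2|q|V/m) = √(2·1.602×10⁻¹⁹·1.53×10⁴/1.883×10⁻²⁸) ≈ 5.102×10⁶ m/s.
B = mv/(|q|r) = (1.883×10⁻²⁸)(5.102×10⁶)/((1.602×10⁻¹⁹)(0.0958)) ≈ 0.0626 T.

B ≈ 0.0626 T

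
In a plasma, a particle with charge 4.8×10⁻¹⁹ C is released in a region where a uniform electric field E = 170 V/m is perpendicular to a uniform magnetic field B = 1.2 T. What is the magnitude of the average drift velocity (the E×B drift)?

In crossed fields the guiding centre drifts at v_d = |E×B|/B² = E/B, independent of charge and mass.
v_d = 170/1.2 = 140 m/s.

v_d ≈ 140 m/s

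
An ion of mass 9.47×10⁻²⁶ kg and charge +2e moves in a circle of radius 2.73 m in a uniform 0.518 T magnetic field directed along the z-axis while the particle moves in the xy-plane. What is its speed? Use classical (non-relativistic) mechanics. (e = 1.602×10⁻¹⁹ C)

From |q|vB = mv²/r, v = |q|Br/m.
v = (3.204×10⁻¹⁹)(0.518)(2.73)/9.47×10⁻²⁶ ≈ 4.78×10⁶ m/s.

v ≈ 4.78×10⁶ m/s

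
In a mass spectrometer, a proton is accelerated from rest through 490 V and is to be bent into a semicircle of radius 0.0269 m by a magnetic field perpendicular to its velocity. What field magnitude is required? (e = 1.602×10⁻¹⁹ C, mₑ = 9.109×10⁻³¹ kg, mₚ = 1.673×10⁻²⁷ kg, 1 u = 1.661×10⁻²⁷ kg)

B ≈ 0.119 T

v = √(2|q|V/m) = √(2·1.602×10⁻¹⁹·490/1.673×10⁻²⁷) ≈ 3.063×10⁵ m/s.
B = mv/(|q|r) = (1.673×10⁻²⁷)(3.063×10⁵)/((1.602×10⁻¹⁹)(0.0269)) ≈ 0.119 T.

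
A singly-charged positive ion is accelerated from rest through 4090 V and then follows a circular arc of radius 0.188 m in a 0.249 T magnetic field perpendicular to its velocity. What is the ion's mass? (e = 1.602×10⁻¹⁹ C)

m ≈ 4.29×10⁻²⁶ kg

Combine |q|V = ½mv² and r = mv/(|q|B): eliminate v to get m = qB²r²/(2V).
m = (1.602×10⁻¹⁹)(0.249)²(0.188)²/(2·4090) ≈ 4.29×10⁻²⁶ kg.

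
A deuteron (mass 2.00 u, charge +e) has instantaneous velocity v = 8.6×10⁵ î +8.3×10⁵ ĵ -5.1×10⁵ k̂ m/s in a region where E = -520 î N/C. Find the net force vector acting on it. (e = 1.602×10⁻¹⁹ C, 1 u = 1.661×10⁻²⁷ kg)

F ≈ (-8.33×10⁻¹⁷, 0, 0) N

Only an electric field acts, so F = qE = (1.602×10⁻¹⁹ C)·(-520, 0, 0) = (-8.33×10⁻¹⁷, 0, 0) N.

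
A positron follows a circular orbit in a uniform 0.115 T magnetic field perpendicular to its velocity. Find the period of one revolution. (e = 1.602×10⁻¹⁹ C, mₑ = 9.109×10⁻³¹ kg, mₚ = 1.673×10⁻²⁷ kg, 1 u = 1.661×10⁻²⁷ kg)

The cyclotron period depends only on m, q, B: T = 2πm/(|q|B).
T = 2π(9.109×10⁻³¹)/((1.602×10⁻¹⁹)(0.115)) ≈ 3.11×10⁻¹⁰ s.

T ≈ 3.11×10⁻¹⁰ s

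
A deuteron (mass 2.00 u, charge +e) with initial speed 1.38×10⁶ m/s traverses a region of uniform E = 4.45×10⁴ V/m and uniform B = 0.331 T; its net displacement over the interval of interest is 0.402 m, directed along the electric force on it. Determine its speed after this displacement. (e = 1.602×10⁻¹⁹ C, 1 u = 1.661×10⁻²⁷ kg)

B does no work; ΔKE = |q|E d.
½mv_f² = ½mv₀² + |q|Ed = ½(3.322×10⁻²⁷)(1.38×10⁶)² + (1.602×10⁻¹⁹)(4.45×10⁴)(0.402) ≈ 3.163×10⁻¹⁵ J + 2.866×10⁻¹⁵ J ≈ 6.029×10⁻¹⁵ J.
v_f = √(2·6.029×10⁻¹⁵/3.322×10⁻²⁷) ≈ 1.91×10⁶ m/s.

v_f ≈ 1.91×10⁶ m/s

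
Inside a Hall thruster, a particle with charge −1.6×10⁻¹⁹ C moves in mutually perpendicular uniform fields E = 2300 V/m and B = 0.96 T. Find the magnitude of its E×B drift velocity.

v_d ≈ 2400 m/s

The steady drift has the magnetic force balancing the electric force, so v_d = E/B.
v_d = 2300/0.96 = 2400 m/s.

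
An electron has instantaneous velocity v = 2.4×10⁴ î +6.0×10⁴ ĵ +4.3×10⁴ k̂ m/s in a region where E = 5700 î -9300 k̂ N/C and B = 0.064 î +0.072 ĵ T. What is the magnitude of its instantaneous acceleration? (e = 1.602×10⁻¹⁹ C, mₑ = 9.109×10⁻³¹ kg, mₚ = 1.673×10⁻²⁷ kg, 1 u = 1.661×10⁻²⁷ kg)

v×B = (-3100, 2750, -2110) N/C.
E + v×B = (2600, 2750, -1.14×10⁴) N/C.
F = q(E + v×B) = (−1.602×10⁻¹⁹ C)·(2600, 2750, -1.14×10⁴) = (-4.17×10⁻¹⁶, -4.41×10⁻¹⁶, 1.83×10⁻¹⁵) N.
|a| = |F|/m = 1.926×10⁻¹⁵/9.109×10⁻³¹ ≈ 2.11×10¹⁵ m/s².

|a| ≈ 2.11×10¹⁵ m/s²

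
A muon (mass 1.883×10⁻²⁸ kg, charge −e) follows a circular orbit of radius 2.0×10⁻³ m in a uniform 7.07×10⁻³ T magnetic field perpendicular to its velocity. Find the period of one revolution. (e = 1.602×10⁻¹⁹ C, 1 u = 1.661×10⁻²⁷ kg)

The cyclotron period depends only on m, q, B: T = 2πm/(|q|B).
T = 2π(1.883×10⁻²⁸)/((1.602×10⁻¹⁹)(7.07×10⁻³)) ≈ 1.04×10⁻⁶ s.

T ≈ 1.04×10⁻⁶ s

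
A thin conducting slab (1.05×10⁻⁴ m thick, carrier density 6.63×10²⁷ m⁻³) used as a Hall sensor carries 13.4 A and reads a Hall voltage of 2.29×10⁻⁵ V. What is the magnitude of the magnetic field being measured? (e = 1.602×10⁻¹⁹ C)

From V_H = IB/(n e t), B = V_H n e t / I.
B = (2.29×10⁻⁵)(6.63×10²⁷)(1.602×10⁻¹⁹)(1.05×10⁻⁴)/13.4 ≈ 0.191 T.

B ≈ 0.191 T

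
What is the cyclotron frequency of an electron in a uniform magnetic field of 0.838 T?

f = |q|B/(2πm).
f = (1.602×10⁻¹⁹)(0.838)/(2π·9.109×10⁻³¹) ≈ 2.35×10¹⁰ Hz.

f ≈ 2.35×10¹⁰ Hz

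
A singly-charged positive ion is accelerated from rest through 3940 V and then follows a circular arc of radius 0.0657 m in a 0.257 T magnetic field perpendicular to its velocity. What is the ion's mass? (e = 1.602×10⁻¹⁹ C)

m ≈ 5.80×10⁻²⁷ kg

Combine |q|V = ½mv² and r = mv/(|q|B): eliminate v to get m = qB²r²/(2V).
m = (1.602×10⁻¹⁹)(0.257)²(0.0657)²/(2·3940) ≈ 5.80×10⁻²⁷ kg.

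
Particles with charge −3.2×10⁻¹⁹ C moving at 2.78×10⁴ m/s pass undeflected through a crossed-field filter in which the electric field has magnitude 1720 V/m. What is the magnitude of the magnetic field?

B = 0.0619 T

Balance of forces in the selector: qE = qvB ⇒ B = E/v.
B = 1720/2.78×10⁴ = 0.0619 T.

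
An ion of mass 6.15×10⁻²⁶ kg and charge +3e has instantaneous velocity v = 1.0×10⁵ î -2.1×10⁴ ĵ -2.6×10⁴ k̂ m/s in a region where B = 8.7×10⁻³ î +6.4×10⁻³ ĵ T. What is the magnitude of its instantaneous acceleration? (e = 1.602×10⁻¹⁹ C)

v×B = (166, -226, 823) N/C.
F = q v×B = (4.806×10⁻¹⁹ C)·(166, -226, 823) = (8.00×10⁻¹⁷, -1.09×10⁻¹⁶, 3.95×10⁻¹⁶) N.
|a| = |F|/m = 4.178×10⁻¹⁶/6.15×10⁻²⁶ ≈ 6.79×10⁹ m/s².

|a| ≈ 6.79×10⁹ m/s²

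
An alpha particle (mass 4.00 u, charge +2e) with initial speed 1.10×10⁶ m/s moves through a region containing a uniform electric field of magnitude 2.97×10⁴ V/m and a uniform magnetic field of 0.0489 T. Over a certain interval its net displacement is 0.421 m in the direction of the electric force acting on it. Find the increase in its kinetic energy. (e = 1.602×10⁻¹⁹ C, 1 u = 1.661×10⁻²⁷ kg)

The magnetic force is always ⟂ v and does no work; only the electric force changes KE.
ΔKE = F_E · d = |q|E d = (3.204×10⁻¹⁹)(2.97×10⁴)(0.421) ≈ 4.01×10⁻¹⁵ J.

ΔKE ≈ 4.01×10⁻¹⁵ J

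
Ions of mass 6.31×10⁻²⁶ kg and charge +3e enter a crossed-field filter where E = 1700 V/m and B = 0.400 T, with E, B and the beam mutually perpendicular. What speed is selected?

For undeflected motion the electric and magnetic forces balance: qE = qvB.
v = E/B = 1700/0.400 = 4250 m/s.

v = 4250 m/s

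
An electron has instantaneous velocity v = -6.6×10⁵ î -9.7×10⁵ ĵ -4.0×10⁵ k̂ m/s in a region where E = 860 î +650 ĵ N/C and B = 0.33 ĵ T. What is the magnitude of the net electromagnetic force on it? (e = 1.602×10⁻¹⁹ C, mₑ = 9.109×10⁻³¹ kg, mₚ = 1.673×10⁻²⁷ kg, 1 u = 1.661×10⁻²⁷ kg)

v×B = (1.32×10⁵, 0, -2.18×10⁵) N/C.
E + v×B = (1.33×10⁵, 650, -2.18×10⁵) N/C.
F = q(E + v×B) = (−1.602×10⁻¹⁹ C)·(1.33×10⁵, 650, -2.18×10⁵) = (-2.13×10⁻¹⁴, -1.04×10⁻¹⁶, 3.49×10⁻¹⁴) N.
|F| = 4.09×10⁻¹⁴ N.

|F| ≈ 4.09×10⁻¹⁴ N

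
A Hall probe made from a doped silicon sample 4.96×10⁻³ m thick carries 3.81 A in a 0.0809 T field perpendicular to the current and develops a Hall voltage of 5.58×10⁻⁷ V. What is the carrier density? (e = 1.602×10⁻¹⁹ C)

From V_H = IB/(n e t), n = IB/(V_H e t).
n = (3.81)(0.0809)/((5.58×10⁻⁷)(1.602×10⁻¹⁹)(4.96×10⁻³)) ≈ 6.95×10²⁶ m⁻³.

n ≈ 6.95×10²⁶ m⁻³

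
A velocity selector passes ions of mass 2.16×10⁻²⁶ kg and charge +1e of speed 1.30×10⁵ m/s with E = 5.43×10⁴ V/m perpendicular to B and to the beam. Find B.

B = 0.418 T

Balance of forces in the selector: qE = qvB ⇒ B = E/v.
B = 5.43×10⁴/1.30×10⁵ = 0.418 T.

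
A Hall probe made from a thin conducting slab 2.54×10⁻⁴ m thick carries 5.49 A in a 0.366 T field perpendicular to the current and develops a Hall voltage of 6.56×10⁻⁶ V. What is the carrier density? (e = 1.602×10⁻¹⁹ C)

n ≈ 7.53×10²⁷ m⁻³

From V_H = IB/(n e t), n = IB/(V_H e t).
n = (5.49)(0.366)/((6.56×10⁻⁶)(1.602×10⁻¹⁹)(2.54×10⁻⁴)) ≈ 7.53×10²⁷ m⁻³.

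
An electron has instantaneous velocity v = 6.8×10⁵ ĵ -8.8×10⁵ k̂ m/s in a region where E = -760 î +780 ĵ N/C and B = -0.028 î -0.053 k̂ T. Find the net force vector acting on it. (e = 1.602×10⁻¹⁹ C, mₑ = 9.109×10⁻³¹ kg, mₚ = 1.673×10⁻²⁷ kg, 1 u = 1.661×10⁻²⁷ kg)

F ≈ (5.90×10⁻¹⁵, -4.07×10⁻¹⁵, -3.05×10⁻¹⁵) N

v×B = (-3.60×10⁴, 2.46×10⁴, 1.90×10⁴) N/C.
E + v×B = (-3.68×10⁴, 2.54×10⁴, 1.90×10⁴) N/C.
F = q(E + v×B) = (−1.602×10⁻¹⁹ C)·(-3.68×10⁴, 2.54×10⁴, 1.90×10⁴) = (5.90×10⁻¹⁵, -4.07×10⁻¹⁵, -3.05×10⁻¹⁵) N.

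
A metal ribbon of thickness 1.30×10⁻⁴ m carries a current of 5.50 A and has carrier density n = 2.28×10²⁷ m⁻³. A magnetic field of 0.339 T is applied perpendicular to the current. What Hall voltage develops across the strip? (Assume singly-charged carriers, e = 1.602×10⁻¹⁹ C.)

V_H ≈ 3.93×10⁻⁵ V

V_H = IB/(n e t).
V_H = (5.50)(0.339)/((2.28×10²⁷)(1.602×10⁻¹⁹)(1.30×10⁻⁴)) ≈ 3.93×10⁻⁵ V.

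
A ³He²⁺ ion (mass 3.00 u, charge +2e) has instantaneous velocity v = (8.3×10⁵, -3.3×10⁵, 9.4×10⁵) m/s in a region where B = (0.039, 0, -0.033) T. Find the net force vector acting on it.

v×B = (1.09×10⁴, 6.40×10⁴, 1.29×10⁴) N/C.
F = q v×B = (3.204×10⁻¹⁹ C)·(1.09×10⁴, 6.40×10⁴, 1.29×10⁴) = (3.49×10⁻¹⁵, 2.05×10⁻¹⁴, 4.12×10⁻¹⁵) N.

F ≈ (3.49×10⁻¹⁵, 2.05×10⁻¹⁴, 4.12×10⁻¹⁵) N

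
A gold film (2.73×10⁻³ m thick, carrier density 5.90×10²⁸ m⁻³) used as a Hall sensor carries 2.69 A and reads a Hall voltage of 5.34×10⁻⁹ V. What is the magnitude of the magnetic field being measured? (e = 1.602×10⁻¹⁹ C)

B ≈ 0.0512 T

From V_H = IB/(n e t), B = V_H n e t / I.
B = (5.34×10⁻⁹)(5.90×10²⁸)(1.602×10⁻¹⁹)(2.73×10⁻³)/2.69 ≈ 0.0512 T.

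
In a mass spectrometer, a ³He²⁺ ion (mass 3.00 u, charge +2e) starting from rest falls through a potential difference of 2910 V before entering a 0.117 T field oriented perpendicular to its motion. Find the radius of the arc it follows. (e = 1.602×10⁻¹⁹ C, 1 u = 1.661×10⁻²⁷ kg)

Acceleration: |q|V = ½mv² ⇒ v = √(2|q|V/m) = √(2·3.204×10⁻¹⁹·2910/4.983×10⁻²⁷) ≈ 6.117×10⁵ m/s.
In the field: r = mv/(|q|B) = (4.983×10⁻²⁷)(6.117×10⁵)/((3.204×10⁻¹⁹)(0.117)) ≈ 0.0813 m.

r ≈ 0.0813 m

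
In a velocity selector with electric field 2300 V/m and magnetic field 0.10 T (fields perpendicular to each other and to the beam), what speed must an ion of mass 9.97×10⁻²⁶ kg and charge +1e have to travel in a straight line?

v = 2.3×10⁴ m/s

Straight-line motion ⇒ electric and magnetic forces cancel, so E = vB.
v = E/B = 2300/0.10 = 2.3×10⁴ m/s.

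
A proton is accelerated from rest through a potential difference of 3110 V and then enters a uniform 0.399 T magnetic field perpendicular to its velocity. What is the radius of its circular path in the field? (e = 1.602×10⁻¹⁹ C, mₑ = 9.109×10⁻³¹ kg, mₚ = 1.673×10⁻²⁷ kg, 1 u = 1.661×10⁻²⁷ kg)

r ≈ 0.0202 m

Acceleration: |q|V = ½mv² ⇒ v = √(2|q|V/m) = √(2·1.602×10⁻¹⁹·3110/1.673×10⁻²⁷) ≈ 7.718×10⁵ m/s.
In the field: r = mv/(|q|B) = (1.673×10⁻²⁷)(7.718×10⁵)/((1.602×10⁻¹⁹)(0.399)) ≈ 0.0202 m.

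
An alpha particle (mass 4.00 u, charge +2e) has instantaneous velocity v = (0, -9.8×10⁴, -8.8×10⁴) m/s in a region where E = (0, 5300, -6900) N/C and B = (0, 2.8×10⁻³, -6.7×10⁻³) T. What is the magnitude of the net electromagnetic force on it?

|F| ≈ 2.80×10⁻¹⁵ N

v×B = (903, 0, 0) N/C.
E + v×B = (903, 5300, -6900) N/C.
F = q(E + v×B) = (3.204×10⁻¹⁹ C)·(903, 5300, -6900) = (2.89×10⁻¹⁶, 1.70×10⁻¹⁵, -2.21×10⁻¹⁵) N.
|F| = 2.80×10⁻¹⁵ N.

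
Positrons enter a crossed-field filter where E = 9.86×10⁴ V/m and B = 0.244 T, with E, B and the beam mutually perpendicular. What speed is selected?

v = 4.04×10⁵ m/s

For undeflected motion the electric and magnetic forces balance: qE = qvB.
v = E/B = 9.86×10⁴/0.244 = 4.04×10⁵ m/s.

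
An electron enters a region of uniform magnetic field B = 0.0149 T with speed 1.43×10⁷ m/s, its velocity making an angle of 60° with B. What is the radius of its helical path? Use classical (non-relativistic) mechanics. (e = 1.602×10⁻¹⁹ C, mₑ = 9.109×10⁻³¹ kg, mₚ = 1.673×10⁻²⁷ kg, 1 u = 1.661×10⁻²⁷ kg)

v⊥ = v sinθ = 1.43×10⁷·sin60° ≈ 1.238×10⁷ m/s.
r = m v⊥/(|q|B) = (9.109×10⁻³¹)(1.238×10⁷)/((1.602×10⁻¹⁹)(0.0149)) ≈ 4.73×10⁻³ m.

r ≈ 4.73×10⁻³ m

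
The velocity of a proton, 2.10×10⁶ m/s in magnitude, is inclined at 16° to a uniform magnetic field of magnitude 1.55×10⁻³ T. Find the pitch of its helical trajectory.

v∥ = v cosθ = 2.10×10⁶·cos16° ≈ 2.019×10⁶ m/s.
T = 2πm/(|q|B) = 2π(1.673×10⁻²⁷)/((1.602×10⁻¹⁹)(1.55×10⁻³)) ≈ 4.233×10⁻⁵ s.
pitch = v∥ T = (2.019×10⁶)(4.233×10⁻⁵) ≈ 85.5 m.

p ≈ 85.5 m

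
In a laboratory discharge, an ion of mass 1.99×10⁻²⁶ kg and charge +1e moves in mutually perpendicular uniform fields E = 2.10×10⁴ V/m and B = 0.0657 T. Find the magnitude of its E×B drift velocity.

The steady drift has the magnetic force balancing the electric force, so v_d = E/B.
v_d = 2.10×10⁴/0.0657 = 3.20×10⁵ m/s.

v_d ≈ 3.20×10⁵ m/s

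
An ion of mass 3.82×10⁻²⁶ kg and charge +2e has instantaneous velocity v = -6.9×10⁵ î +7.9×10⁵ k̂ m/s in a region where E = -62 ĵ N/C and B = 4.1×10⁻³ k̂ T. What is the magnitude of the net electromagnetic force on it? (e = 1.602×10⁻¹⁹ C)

v×B = (0, 2830, 0) N/C.
E + v×B = (0, 2770, 0) N/C.
F = q(E + v×B) = (3.204×10⁻¹⁹ C)·(0, 2770, 0) = (0, 8.87×10⁻¹⁶, 0) N.
|F| = 8.87×10⁻¹⁶ N.

|F| ≈ 8.87×10⁻¹⁶ N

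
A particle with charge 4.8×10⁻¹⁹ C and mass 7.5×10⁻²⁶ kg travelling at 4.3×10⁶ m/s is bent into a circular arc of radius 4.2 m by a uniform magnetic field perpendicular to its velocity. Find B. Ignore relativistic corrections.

B ≈ 0.16 T

From |q|vB = mv²/r, B = mv/(|q|r).
B = (7.5×10⁻²⁶)(4.3×10⁶)/((4.8×10⁻¹⁹)(4.2)) ≈ 0.16 T.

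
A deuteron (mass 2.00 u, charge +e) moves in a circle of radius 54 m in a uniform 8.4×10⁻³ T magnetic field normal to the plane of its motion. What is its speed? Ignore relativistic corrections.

v ≈ 2.2×10⁷ m/s

From |q|vB = mv²/r, v = |q|Br/m.
v = (1.602×10⁻¹⁹)(8.4×10⁻³)(54)/3.322×10⁻²⁷ ≈ 2.2×10⁷ m/s.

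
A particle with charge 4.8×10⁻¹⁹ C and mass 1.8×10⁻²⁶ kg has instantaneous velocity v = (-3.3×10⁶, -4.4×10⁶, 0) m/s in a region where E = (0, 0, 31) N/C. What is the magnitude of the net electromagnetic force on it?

Only an electric field acts, so F = qE = (4.8×10⁻¹⁹ C)·(0, 0, 31.0) = (0, 0, 1.49×10⁻¹⁷) N.
|F| = 1.49×10⁻¹⁷ N.

|F| ≈ 1.49×10⁻¹⁷ N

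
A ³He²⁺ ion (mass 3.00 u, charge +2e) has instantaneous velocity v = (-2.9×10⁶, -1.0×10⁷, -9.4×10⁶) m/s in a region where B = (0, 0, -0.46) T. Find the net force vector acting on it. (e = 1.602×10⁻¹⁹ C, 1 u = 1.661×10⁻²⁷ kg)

F ≈ (1.47×10⁻¹², -4.27×10⁻¹³, 0) N

v×B = (4.60×10⁶, -1.33×10⁶, 0) N/C.
F = q v×B = (3.204×10⁻¹⁹ C)·(4.60×10⁶, -1.33×10⁶, 0) = (1.47×10⁻¹², -4.27×10⁻¹³, 0) N.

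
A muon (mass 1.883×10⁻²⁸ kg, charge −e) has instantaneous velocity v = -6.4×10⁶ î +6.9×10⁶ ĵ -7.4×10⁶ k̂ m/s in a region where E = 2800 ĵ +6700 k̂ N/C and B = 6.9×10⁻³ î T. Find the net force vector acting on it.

v×B = (0, -5.11×10⁴, -4.76×10⁴) N/C.
E + v×B = (0, -4.83×10⁴, -4.09×10⁴) N/C.
F = q(E + v×B) = (−1.602×10⁻¹⁹ C)·(0, -4.83×10⁴, -4.09×10⁴) = (0, 7.73×10⁻¹⁵, 6.55×10⁻¹⁵) N.

F ≈ (0, 7.73×10⁻¹⁵, 6.55×10⁻¹⁵) N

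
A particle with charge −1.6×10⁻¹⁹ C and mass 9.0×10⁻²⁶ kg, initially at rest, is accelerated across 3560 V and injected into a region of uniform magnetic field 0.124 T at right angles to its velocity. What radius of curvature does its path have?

r ≈ 0.510 m

Acceleration: |q|V = ½mv² ⇒ v = √(2|q|V/m) = √(2·1.6×10⁻¹⁹·3560/9.0×10⁻²⁶) ≈ 1.125×10⁵ m/s.
In the field: r = mv/(|q|B) = (9.0×10⁻²⁶)(1.125×10⁵)/((1.6×10⁻¹⁹)(0.124)) ≈ 0.510 m.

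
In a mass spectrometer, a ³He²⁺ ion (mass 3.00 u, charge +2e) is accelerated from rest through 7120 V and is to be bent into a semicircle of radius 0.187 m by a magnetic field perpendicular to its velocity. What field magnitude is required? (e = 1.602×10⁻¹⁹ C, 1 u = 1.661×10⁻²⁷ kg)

B ≈ 0.0796 T

v = √(2|q|V/m) = √(2·3.204×10⁻¹⁹·7120/4.983×10⁻²⁷) ≈ 9.569×10⁵ m/s.
B = mv/(|q|r) = (4.983×10⁻²⁷)(9.569×10⁵)/((3.204×10⁻¹⁹)(0.187)) ≈ 0.0796 T.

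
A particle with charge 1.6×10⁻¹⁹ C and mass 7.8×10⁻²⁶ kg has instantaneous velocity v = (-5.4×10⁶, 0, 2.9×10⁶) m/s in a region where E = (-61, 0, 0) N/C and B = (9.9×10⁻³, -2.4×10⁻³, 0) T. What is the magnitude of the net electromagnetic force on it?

|F| ≈ 5.16×10⁻¹⁵ N

v×B = (6960, 2.87×10⁴, 1.30×10⁴) N/C.
E + v×B = (6900, 2.87×10⁴, 1.30×10⁴) N/C.
F = q(E + v×B) = (1.6×10⁻¹⁹ C)·(6900, 2.87×10⁴, 1.30×10⁴) = (1.10×10⁻¹⁵, 4.59×10⁻¹⁵, 2.07×10⁻¹⁵) N.
|F| = 5.16×10⁻¹⁵ N.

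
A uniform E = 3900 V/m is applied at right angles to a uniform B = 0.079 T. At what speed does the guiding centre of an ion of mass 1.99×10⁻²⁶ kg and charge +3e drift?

v_d ≈ 4.9×10⁴ m/s

The E×B drift speed is v_d = E/B.
v_d = 3900/0.079 = 4.9×10⁴ m/s.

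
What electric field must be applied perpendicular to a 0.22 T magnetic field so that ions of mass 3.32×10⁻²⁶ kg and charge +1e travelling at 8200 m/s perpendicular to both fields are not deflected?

E = 1800 V/m

For straight-line motion qE = qvB, so E = vB.
E = 8200 × 0.22 = 1800 V/m.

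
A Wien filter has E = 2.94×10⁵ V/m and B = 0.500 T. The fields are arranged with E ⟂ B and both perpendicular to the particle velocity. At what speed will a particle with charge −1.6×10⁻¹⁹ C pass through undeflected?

v = 5.88×10⁵ m/s

For undeflected motion the electric and magnetic forces balance: qE = qvB.
v = E/B = 2.94×10⁵/0.500 = 5.88×10⁵ m/s.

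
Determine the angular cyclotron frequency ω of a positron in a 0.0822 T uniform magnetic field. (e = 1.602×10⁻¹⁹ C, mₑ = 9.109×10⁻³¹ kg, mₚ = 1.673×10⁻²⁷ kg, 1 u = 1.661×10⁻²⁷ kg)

ω ≈ 1.45×10¹⁰ rad/s

ω = |q|B/m.
ω = (1.602×10⁻¹⁹)(0.0822)/9.109×10⁻³¹ ≈ 1.45×10¹⁰ rad/s.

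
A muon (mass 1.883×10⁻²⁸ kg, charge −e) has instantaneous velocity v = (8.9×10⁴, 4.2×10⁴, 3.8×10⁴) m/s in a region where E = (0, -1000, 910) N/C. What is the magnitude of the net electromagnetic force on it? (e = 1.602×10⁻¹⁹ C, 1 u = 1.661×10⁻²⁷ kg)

|F| ≈ 2.17×10⁻¹⁶ N

Only an electric field acts, so F = qE = (−1.602×10⁻¹⁹ C)·(0, -1000, 910) = (0, 1.60×10⁻¹⁶, -1.46×10⁻¹⁶) N.
|F| = 2.17×10⁻¹⁶ N.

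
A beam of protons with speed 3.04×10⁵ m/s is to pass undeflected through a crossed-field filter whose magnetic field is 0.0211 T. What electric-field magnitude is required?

For straight-line motion qE = qvB, so E = vB.
E = 3.04×10⁵ × 0.0211 = 6410 V/m.

E = 6410 V/m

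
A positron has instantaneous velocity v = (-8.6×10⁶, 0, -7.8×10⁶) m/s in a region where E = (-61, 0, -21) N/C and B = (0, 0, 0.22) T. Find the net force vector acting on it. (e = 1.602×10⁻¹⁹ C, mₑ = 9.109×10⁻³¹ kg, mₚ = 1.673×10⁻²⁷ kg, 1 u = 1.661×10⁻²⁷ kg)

F ≈ (-9.77×10⁻¹⁸, 3.03×10⁻¹³, -3.36×10⁻¹⁸) N

v×B = (0, 1.89×10⁶, 0) N/C.
E + v×B = (-61.0, 1.89×10⁶, -21.0) N/C.
F = q(E + v×B) = (1.602×10⁻¹⁹ C)·(-61.0, 1.89×10⁶, -21.0) = (-9.77×10⁻¹⁸, 3.03×10⁻¹³, -3.36×10⁻¹⁸) N.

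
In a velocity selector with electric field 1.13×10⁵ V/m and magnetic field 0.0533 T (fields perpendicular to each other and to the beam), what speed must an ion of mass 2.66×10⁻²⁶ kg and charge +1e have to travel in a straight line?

Zero net Lorentz force requires |qE| = |q v×B|, i.e. E = vB.
v = E/B = 1.13×10⁵/0.0533 = 2.12×10⁶ m/s.

v = 2.12×10⁶ m/s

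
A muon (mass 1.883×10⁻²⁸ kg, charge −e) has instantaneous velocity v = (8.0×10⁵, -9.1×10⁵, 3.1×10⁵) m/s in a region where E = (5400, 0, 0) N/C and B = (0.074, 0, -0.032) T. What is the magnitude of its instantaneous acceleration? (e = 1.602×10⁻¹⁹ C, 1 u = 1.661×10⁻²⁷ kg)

v×B = (2.91×10⁴, 4.85×10⁴, 6.73×10⁴) N/C.
E + v×B = (3.45×10⁴, 4.85×10⁴, 6.73×10⁴) N/C.
F = q(E + v×B) = (−1.602×10⁻¹⁹ C)·(3.45×10⁴, 4.85×10⁴, 6.73×10⁴) = (-5.53×10⁻¹⁵, -7.78×10⁻¹⁵, -1.08×10⁻¹⁴) N.
|a| = |F|/m = 1.440×10⁻¹⁴/1.883×10⁻²⁸ ≈ 7.65×10¹³ m/s².

|a| ≈ 7.65×10¹³ m/s²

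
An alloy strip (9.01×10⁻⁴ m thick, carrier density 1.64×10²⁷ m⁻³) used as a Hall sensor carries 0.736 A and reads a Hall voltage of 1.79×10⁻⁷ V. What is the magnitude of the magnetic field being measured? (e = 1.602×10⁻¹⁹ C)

B ≈ 0.0576 T

From V_H = IB/(n e t), B = V_H n e t / I.
B = (1.79×10⁻⁷)(1.64×10²⁷)(1.602×10⁻¹⁹)(9.01×10⁻⁴)/0.736 ≈ 0.0576 T.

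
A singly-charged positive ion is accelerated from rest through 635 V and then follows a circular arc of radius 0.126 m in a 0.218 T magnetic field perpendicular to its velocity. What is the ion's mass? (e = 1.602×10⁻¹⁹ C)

m ≈ 9.52×10⁻²⁶ kg

Combine |q|V = ½mv² and r = mv/(|q|B): eliminate v to get m = qB²r²/(2V).
m = (1.602×10⁻¹⁹)(0.218)²(0.126)²/(2·635) ≈ 9.52×10⁻²⁶ kg.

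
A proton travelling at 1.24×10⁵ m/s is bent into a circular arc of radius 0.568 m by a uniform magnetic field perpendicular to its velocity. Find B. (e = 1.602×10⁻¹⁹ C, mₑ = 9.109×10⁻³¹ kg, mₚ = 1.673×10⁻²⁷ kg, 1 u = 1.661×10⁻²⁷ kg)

From |q|vB = mv²/r, B = mv/(|q|r).
B = (1.673×10⁻²⁷)(1.24×10⁵)/((1.602×10⁻¹⁹)(0.568)) ≈ 2.28×10⁻³ T.

B ≈ 2.28×10⁻³ T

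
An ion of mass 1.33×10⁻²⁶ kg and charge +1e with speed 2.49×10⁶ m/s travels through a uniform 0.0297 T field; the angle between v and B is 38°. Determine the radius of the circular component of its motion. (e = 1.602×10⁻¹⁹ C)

v⊥ = v sinθ = 2.49×10⁶·sin38° ≈ 1.533×10⁶ m/s.
r = m v⊥/(|q|B) = (1.33×10⁻²⁶)(1.533×10⁶)/((1.602×10⁻¹⁹)(0.0297)) ≈ 4.29 m.

r ≈ 4.29 m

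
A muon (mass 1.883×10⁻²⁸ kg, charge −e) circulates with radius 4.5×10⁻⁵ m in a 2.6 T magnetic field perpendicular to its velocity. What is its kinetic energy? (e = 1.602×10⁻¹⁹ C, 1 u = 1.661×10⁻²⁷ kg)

KE ≈ 9.3×10⁻¹⁹ J

v = |q|Br/m, then KE = ½mv² = (qBr)²/(2m).
v = (1.602×10⁻¹⁹)(2.6)(4.5×10⁻⁵)/1.883×10⁻²⁸ ≈ 9.954×10⁴ m/s.
KE = ½(1.883×10⁻²⁸)(9.954×10⁴)² ≈ 9.3×10⁻¹⁹ J.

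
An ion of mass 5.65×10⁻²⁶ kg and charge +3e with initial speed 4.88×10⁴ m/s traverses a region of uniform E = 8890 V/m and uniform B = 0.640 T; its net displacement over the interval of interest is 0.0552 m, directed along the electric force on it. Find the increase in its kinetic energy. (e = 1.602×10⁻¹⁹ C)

ΔKE ≈ 2.36×10⁻¹⁶ J

The magnetic force is always ⟂ v and does no work; only the electric force changes KE.
ΔKE = F_E · d = |q|E d = (4.806×10⁻¹⁹)(8890)(0.0552) ≈ 2.36×10⁻¹⁶ J.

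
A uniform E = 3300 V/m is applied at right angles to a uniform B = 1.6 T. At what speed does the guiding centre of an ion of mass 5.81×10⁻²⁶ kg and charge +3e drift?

The E×B drift speed is v_d = E/B.
v_d = 3300/1.6 = 2100 m/s.

v_d ≈ 2100 m/s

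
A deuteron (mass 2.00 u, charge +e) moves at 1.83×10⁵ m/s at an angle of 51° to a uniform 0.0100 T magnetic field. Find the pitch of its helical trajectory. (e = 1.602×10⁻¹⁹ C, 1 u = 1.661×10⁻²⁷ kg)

v∥ = v cosθ = 1.83×10⁵·cos51° ≈ 1.152×10⁵ m/s.
T = 2πm/(|q|B) = 2π(3.322×10⁻²⁷)/((1.602×10⁻¹⁹)(0.0100)) ≈ 1.303×10⁻⁵ s.
pitch = v∥ T = (1.152×10⁵)(1.303×10⁻⁵) ≈ 1.50 m.

p ≈ 1.50 m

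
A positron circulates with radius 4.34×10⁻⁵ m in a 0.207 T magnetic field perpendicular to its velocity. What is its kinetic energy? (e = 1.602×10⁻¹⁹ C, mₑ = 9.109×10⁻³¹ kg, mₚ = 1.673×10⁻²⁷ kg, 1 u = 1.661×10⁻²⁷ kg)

KE ≈ 1.14×10⁻¹⁸ J

v = |q|Br/m, then KE = ½mv² = (qBr)²/(2m).
v = (1.602×10⁻¹⁹)(0.207)(4.34×10⁻⁵)/9.109×10⁻³¹ ≈ 1.580×10⁶ m/s.
KE = ½(9.109×10⁻³¹)(1.580×10⁶)² ≈ 1.14×10⁻¹⁸ J.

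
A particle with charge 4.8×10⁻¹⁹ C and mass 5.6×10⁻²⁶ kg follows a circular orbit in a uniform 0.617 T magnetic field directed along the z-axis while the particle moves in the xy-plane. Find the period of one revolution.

T ≈ 1.19×10⁻⁶ s

The cyclotron period depends only on m, q, B: T = 2πm/(|q|B).
T = 2π(5.6×10⁻²⁶)/((4.8×10⁻¹⁹)(0.617)) ≈ 1.19×10⁻⁶ s.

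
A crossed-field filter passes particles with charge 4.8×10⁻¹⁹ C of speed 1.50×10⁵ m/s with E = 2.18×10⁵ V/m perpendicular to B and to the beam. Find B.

B = 1.45 T

Balance of forces in the selector: qE = qvB ⇒ B = E/v.
B = 2.18×10⁵/1.50×10⁵ = 1.45 T.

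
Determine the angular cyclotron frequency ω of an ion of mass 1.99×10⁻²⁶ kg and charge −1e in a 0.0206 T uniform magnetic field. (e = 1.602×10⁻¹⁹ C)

ω ≈ 1.66×10⁵ rad/s

ω = |q|B/m.
ω = (1.602×10⁻¹⁹)(0.0206)/1.99×10⁻²⁶ ≈ 1.66×10⁵ rad/s.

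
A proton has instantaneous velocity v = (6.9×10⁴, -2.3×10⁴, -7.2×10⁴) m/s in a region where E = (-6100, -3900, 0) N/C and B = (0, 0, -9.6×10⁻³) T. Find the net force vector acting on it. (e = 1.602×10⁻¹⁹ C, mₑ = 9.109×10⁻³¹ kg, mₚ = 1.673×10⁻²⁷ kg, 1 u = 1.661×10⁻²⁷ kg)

v×B = (221, 662, 0) N/C.
E + v×B = (-5880, -3240, 0) N/C.
F = q(E + v×B) = (1.602×10⁻¹⁹ C)·(-5880, -3240, 0) = (-9.42×10⁻¹⁶, -5.19×10⁻¹⁶, 0) N.

F ≈ (-9.42×10⁻¹⁶, -5.19×10⁻¹⁶, 0) N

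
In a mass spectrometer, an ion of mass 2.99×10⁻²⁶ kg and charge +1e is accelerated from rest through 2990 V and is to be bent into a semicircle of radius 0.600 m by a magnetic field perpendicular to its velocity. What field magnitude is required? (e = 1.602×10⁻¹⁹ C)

v = √(2|q|V/m) = √(2·1.602×10⁻¹⁹·2990/2.99×10⁻²⁶) ≈ 1.790×10⁵ m/s.
B = mv/(|q|r) = (2.99×10⁻²⁶)(1.790×10⁵)/((1.602×10⁻¹⁹)(0.600)) ≈ 0.0557 T.

B ≈ 0.0557 T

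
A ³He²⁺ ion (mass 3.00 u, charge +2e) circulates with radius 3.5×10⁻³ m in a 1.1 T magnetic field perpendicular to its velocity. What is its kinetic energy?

KE ≈ 1.5×10⁻¹⁶ J

v = |q|Br/m, then KE = ½mv² = (qBr)²/(2m).
v = (3.204×10⁻¹⁹)(1.1)(3.5×10⁻³)/4.983×10⁻²⁷ ≈ 2.475×10⁵ m/s.
KE = ½(4.983×10⁻²⁷)(2.475×10⁵)² ≈ 1.5×10⁻¹⁶ J.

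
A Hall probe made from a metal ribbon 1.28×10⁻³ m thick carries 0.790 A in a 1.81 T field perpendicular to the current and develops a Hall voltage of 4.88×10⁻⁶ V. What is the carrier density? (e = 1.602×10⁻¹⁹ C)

From V_H = IB/(n e t), n = IB/(V_H e t).
n = (0.790)(1.81)/((4.88×10⁻⁶)(1.602×10⁻¹⁹)(1.28×10⁻³)) ≈ 1.43×10²⁷ m⁻³.

n ≈ 1.43×10²⁷ m⁻³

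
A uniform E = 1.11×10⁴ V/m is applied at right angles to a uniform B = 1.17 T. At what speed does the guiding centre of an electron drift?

In crossed fields the guiding centre drifts at v_d = |E×B|/B² = E/B, independent of charge and mass.
v_d = 1.11×10⁴/1.17 = 9490 m/s.

v_d ≈ 9490 m/s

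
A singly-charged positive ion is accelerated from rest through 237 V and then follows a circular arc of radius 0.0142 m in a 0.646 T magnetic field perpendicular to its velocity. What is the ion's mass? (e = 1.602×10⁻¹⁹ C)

Combine |q|V = ½mv² and r = mv/(|q|B): eliminate v to get m = qB²r²/(2V).
m = (1.602×10⁻¹⁹)(0.646)²(0.0142)²/(2·237) ≈ 2.84×10⁻²⁶ kg.

m ≈ 2.84×10⁻²⁶ kg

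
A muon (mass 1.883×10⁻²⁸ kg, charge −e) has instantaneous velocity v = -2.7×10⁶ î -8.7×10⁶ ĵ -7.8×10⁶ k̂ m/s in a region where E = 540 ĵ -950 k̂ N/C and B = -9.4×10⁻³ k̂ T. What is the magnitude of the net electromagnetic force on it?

v×B = (8.18×10⁴, -2.54×10⁴, 0) N/C.
E + v×B = (8.18×10⁴, -2.48×10⁴, -950) N/C.
F = q(E + v×B) = (−1.602×10⁻¹⁹ C)·(8.18×10⁴, -2.48×10⁴, -950) = (-1.31×10⁻¹⁴, 3.98×10⁻¹⁵, 1.52×10⁻¹⁶) N.
|F| = 1.37×10⁻¹⁴ N.

|F| ≈ 1.37×10⁻¹⁴ N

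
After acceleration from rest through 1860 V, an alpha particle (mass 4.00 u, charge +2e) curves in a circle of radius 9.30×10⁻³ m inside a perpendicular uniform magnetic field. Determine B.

B ≈ 0.944 T

v = √(2|q|V/m) = √(2·3.204×10⁻¹⁹·1860/6.644×10⁻²⁷) ≈ 4.235×10⁵ m/s.
B = mv/(|q|r) = (6.644×10⁻²⁷)(4.235×10⁵)/((3.204×10⁻¹⁹)(9.30×10⁻³)) ≈ 0.944 T.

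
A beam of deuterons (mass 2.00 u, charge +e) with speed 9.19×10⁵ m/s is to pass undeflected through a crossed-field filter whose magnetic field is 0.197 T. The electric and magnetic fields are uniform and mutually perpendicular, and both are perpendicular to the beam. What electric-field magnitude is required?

E = 1.81×10⁵ V/m

For straight-line motion qE = qvB, so E = vB.
E = 9.19×10⁵ × 0.197 = 1.81×10⁵ V/m.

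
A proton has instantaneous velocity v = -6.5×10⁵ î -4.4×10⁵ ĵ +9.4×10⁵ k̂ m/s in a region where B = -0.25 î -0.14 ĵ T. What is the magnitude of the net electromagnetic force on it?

|F| ≈ 4.33×10⁻¹⁴ N

v×B = (1.32×10⁵, -2.35×10⁵, -1.90×10⁴) N/C.
F = q v×B = (1.602×10⁻¹⁹ C)·(1.32×10⁵, -2.35×10⁵, -1.90×10⁴) = (2.11×10⁻¹⁴, -3.76×10⁻¹⁴, -3.04×10⁻¹⁵) N.
|F| = 4.33×10⁻¹⁴ N.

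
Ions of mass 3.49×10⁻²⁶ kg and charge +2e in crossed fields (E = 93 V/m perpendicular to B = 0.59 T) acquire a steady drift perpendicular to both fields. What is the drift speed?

In crossed fields the guiding centre drifts at v_d = |E×B|/B² = E/B, independent of charge and mass.
v_d = 93/0.59 = 160 m/s.

v_d ≈ 160 m/s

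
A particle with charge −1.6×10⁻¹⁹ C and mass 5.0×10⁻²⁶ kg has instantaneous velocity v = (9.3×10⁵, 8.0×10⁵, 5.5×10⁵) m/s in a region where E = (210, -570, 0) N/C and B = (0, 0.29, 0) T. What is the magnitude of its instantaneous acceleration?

v×B = (-1.60×10⁵, 0, 2.70×10⁵) N/C.
E + v×B = (-1.59×10⁵, -570, 2.70×10⁵) N/C.
F = q(E + v×B) = (−1.6×10⁻¹⁹ C)·(-1.59×10⁵, -570, 2.70×10⁵) = (2.55×10⁻¹⁴, 9.12×10⁻¹⁷, -4.32×10⁻¹⁴) N.
|a| = |F|/m = 5.012×10⁻¹⁴/5.0×10⁻²⁶ ≈ 1.00×10¹² m/s².

|a| ≈ 1.00×10¹² m/s²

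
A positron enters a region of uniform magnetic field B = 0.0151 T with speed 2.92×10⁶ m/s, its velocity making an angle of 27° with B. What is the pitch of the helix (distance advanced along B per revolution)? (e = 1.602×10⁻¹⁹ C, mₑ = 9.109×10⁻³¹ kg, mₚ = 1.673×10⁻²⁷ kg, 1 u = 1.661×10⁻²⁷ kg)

p ≈ 6.16×10⁻³ m

v∥ = v cosθ = 2.92×10⁶·cos27° ≈ 2.602×10⁶ m/s.
T = 2πm/(|q|B) = 2π(9.109×10⁻³¹)/((1.602×10⁻¹⁹)(0.0151)) ≈ 2.366×10⁻⁹ s.
pitch = v∥ T = (2.602×10⁶)(2.366×10⁻⁹) ≈ 6.16×10⁻³ m.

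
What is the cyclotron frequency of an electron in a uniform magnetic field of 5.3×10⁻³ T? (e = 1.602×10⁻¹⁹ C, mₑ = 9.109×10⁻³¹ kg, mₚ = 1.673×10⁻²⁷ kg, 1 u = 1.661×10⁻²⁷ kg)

f = |q|B/(2πm).
f = (1.602×10⁻¹⁹)(5.3×10⁻³)/(2π·9.109×10⁻³¹) ≈ 1.5×10⁸ Hz.

f ≈ 1.5×10⁸ Hz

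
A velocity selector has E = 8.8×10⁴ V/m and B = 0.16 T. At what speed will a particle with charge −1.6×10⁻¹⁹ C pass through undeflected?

For undeflected motion the electric and magnetic forces balance: qE = qvB.
v = E/B = 8.8×10⁴/0.16 = 5.5×10⁵ m/s.

v = 5.5×10⁵ m/s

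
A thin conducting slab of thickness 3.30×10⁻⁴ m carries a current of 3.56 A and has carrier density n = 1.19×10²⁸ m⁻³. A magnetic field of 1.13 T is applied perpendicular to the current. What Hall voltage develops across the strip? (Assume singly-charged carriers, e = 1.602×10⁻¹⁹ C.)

V_H = IB/(n e t).
V_H = (3.56)(1.13)/((1.19×10²⁸)(1.602×10⁻¹⁹)(3.30×10⁻⁴)) ≈ 6.39×10⁻⁶ V.

V_H ≈ 6.39×10⁻⁶ V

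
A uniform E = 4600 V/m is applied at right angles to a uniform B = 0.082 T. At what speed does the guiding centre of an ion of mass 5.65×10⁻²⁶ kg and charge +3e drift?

v_d ≈ 5.6×10⁴ m/s

The E×B drift speed is v_d = E/B.
v_d = 4600/0.082 = 5.6×10⁴ m/s.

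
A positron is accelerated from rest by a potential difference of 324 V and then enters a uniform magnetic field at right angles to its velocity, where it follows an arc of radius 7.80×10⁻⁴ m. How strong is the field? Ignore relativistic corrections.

B ≈ 0.0778 T

v = √(2|q|V/m) = √(2·1.602×10⁻¹⁹·324/9.109×10⁻³¹) ≈ 1.068×10⁷ m/s.
B = mv/(|q|r) = (9.109×10⁻³¹)(1.068×10⁷)/((1.602×10⁻¹⁹)(7.80×10⁻⁴)) ≈ 0.0778 T.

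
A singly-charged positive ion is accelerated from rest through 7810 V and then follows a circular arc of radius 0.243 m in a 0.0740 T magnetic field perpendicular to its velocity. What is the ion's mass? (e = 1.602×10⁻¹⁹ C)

m ≈ 3.32×10⁻²⁷ kg

Combine |q|V = ½mv² and r = mv/(|q|B): eliminate v to get m = qB²r²/(2V).
m = (1.602×10⁻¹⁹)(0.0740)²(0.243)²/(2·7810) ≈ 3.32×10⁻²⁷ kg.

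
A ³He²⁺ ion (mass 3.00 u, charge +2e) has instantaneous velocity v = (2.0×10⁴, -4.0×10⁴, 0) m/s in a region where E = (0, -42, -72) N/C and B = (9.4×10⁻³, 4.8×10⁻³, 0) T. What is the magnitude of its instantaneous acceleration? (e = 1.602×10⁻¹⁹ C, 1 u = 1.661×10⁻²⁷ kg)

|a| ≈ 2.59×10¹⁰ m/s²

v×B = (0, 0, 472) N/C.
E + v×B = (0, -42.0, 400) N/C.
F = q(E + v×B) = (3.204×10⁻¹⁹ C)·(0, -42.0, 400) = (0, -1.35×10⁻¹⁷, 1.28×10⁻¹⁶) N.
|a| = |F|/m = 1.289×10⁻¹⁶/4.983×10⁻²⁷ ≈ 2.59×10¹⁰ m/s².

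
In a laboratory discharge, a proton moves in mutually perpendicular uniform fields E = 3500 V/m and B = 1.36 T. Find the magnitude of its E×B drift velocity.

The E×B drift speed is v_d = E/B.
v_d = 3500/1.36 = 2570 m/s.

v_d ≈ 2570 m/s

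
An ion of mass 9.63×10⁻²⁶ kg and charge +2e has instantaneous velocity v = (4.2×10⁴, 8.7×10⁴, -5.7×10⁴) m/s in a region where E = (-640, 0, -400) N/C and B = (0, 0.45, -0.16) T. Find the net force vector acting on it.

F ≈ (3.55×10⁻¹⁵, 2.15×10⁻¹⁵, 5.93×10⁻¹⁵) N

v×B = (1.17×10⁴, 6720, 1.89×10⁴) N/C.
E + v×B = (1.11×10⁴, 6720, 1.85×10⁴) N/C.
F = q(E + v×B) = (3.204×10⁻¹⁹ C)·(1.11×10⁴, 6720, 1.85×10⁴) = (3.55×10⁻¹⁵, 2.15×10⁻¹⁵, 5.93×10⁻¹⁵) N.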